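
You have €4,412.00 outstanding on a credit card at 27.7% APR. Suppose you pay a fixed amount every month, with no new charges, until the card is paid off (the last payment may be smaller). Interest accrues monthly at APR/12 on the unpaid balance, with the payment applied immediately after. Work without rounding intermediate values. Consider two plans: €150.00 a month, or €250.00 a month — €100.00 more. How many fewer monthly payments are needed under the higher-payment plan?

27 fewer payments

Monthly rate r = 27.7%/12 = 2.30833% = 0.0230833.
At €150.00/mo: n = ⌈−ln(1 − rB₀/P)/ln(1+r)⌉ = 50 payments (last €118.31); total interest = total paid − €4,412.00 = €3,056.31.
At €250.00/mo: 23 payments (last €231.69); total interest €1,319.69.
Payments saved = 50 − 23 = 27.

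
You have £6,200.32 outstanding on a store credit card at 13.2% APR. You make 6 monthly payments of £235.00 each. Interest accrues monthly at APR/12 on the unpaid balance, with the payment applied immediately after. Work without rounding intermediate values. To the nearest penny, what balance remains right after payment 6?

£5,171.61

Monthly rate r = 13.2%/12 = 1.1% = 0.011.
Each month: B ← B·(1+r) − £235.00.
Month 1: interest £68.20; balance after payment £6,033.52.
Month 2: interest £66.37; balance after payment £5,864.89.
Month 3: interest £64.51; balance after payment £5,694.41.
Month 4: interest £62.64; balance after payment £5,522.04.
Month 5: interest £60.74; balance after payment £5,347.79.
Month 6: interest £58.83; balance after payment £5,171.61.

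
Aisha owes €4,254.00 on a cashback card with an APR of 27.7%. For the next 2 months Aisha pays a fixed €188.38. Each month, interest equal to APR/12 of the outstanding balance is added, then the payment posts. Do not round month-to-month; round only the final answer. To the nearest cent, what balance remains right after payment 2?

€4,071.55

Monthly rate r = 27.7%/12 = 2.30833% = 0.0230833.
Each month: B ← B·(1+r) − €188.38.
Month 1: interest €98.20; balance after payment €4,163.82.
Month 2: interest €96.11; balance after payment €4,071.55.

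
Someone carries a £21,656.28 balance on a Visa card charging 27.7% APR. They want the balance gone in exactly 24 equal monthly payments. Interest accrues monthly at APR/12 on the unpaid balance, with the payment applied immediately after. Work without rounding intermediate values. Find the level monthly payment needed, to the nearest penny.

Monthly rate r = 27.7%/12 = 2.30833% = 0.0230833.
Level-payment amortization: P = B₀·r / (1 − (1+r)^(−n)) = 21656.28·0.0230833 / (1 − 1.02308^(−24)).
Denominator 1 − (1+r)^(−24) = 0.421723206.
P = 499.899 / 0.421723206 ≈ 1185.37.

£1,185.37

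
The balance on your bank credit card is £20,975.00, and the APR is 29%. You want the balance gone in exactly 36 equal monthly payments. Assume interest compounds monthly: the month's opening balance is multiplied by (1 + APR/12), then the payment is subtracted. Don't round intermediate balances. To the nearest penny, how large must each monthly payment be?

£878.97

Monthly rate r = 29%/12 = 2.41667% = 0.0241667.
Level-payment amortization: P = B₀·r / (1 − (1+r)^(−n)) = 20975.00·0.0241667 / (1 − 1.02417^(−36)).
Denominator 1 − (1+r)^(−36) = 0.576691417.
P = 506.896 / 0.576691417 ≈ 878.97.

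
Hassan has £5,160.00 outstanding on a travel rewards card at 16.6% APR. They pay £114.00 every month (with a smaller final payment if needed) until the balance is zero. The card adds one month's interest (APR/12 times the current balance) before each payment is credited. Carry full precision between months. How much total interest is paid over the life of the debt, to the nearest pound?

Monthly rate r = 16.6%/12 = 1.38333% = 0.0138333.
Payoff takes n = ⌈−ln(1 − rB₀/P)/ln(1+r)⌉ = ⌈71.614⌉ = 72 payments; the last is £70.21.
Total paid = 71·£114.00 + £70.21 = £8,164.21.
Total interest = total paid − principal = £8,164.21 − £5,160.00 = £3,004.21.

£3,004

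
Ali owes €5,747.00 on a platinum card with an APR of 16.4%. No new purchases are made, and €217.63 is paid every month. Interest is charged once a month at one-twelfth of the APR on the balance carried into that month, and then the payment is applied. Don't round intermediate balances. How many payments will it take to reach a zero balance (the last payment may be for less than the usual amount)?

33 payments

Monthly rate r = 16.4%/12 = 1.36667% = 0.0136667.
Recurrence: B ← B·(1+r) − €217.63.
Month 1: interest €78.54; balance after payment €5,607.91.
Month 2: interest €76.64; balance after payment €5,466.92.
Closed form: n = −ln(1 − rB₀/P)/ln(1+r) = −ln(0.6391)/ln(1.01367) ≈ 32.981, so the balance reaches zero during payment 33.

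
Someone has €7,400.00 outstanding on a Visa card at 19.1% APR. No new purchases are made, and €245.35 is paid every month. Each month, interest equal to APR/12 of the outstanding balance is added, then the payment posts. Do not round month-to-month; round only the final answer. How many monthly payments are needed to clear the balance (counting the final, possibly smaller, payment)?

Monthly rate r = 19.1%/12 = 1.59167% = 0.0159167.
Recurrence: B ← B·(1+r) − €245.35.
Month 1: interest €117.78; balance after payment €7,272.43.
Month 2: interest €115.75; balance after payment €7,142.84.
Closed form: n = −ln(1 − rB₀/P)/ln(1+r) = −ln(0.51994)/ln(1.01592) ≈ 41.418, so the balance reaches zero during payment 42.

42 payments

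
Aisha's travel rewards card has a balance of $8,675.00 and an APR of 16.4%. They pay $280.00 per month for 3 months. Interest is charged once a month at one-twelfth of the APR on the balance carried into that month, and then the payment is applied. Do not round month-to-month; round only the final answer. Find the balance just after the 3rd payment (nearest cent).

$8,184.03

Monthly rate r = 16.4%/12 = 1.36667% = 0.0136667.
Each month: B ← B·(1+r) − $280.00.
Month 1: interest $118.56; balance after payment $8,513.56.
Month 2: interest $116.35; balance after payment $8,349.91.
Month 3: interest $114.12; balance after payment $8,184.03.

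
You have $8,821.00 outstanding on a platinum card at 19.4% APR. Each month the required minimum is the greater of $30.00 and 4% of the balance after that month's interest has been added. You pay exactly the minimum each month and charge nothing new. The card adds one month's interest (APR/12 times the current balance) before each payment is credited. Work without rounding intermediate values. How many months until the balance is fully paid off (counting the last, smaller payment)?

Monthly rate r = 19.4%/12 = 1.61667% = 0.0161667.
While 4% of the post-interest balance exceeds $30.00, each month B ← (B·(1+r))·(1 − 0.04), i.e. B shrinks by the factor (1+r)·0.96 = 0.97552.
This holds for months 1–101. Entering month 102 the balance is $721.73; 4% of the post-interest balance is now below $30.00, so the flat $30.00 minimum applies from here.
From month 102 a fixed $30.00 at rate r clears $721.73 in 31 more payments. Total: 101 + 31 = 132 months.

132 months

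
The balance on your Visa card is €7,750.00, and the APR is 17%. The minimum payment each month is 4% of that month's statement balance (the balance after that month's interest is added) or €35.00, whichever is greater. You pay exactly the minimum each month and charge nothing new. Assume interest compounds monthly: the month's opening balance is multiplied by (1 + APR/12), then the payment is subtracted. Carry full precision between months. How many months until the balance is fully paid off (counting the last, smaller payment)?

113 months

Monthly rate r = 17%/12 = 1.41667% = 0.0141667.
While 4% of the post-interest balance exceeds €35.00, each month B ← (B·(1+r))·(1 − 0.04), i.e. B shrinks by the factor (1+r)·0.96 = 0.9736.
This holds for months 1–83. Entering month 84 the balance is €841.18; 4% of the post-interest balance is now below €35.00, so the flat €35.00 minimum applies from here.
From month 84 a fixed €35.00 at rate r clears €841.18 in 30 more payments. Total: 83 + 30 = 113 months.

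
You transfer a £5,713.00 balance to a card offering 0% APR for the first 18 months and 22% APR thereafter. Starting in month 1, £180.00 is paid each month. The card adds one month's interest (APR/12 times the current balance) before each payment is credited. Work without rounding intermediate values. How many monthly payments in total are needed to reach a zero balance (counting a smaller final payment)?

34 payments

Promo months 1–18 at r₀ = 0%/12 = 0; months 19+ at r₁ = 22%/12 = 0.0183333.
After month 18 (no interest yet): B = £5,713.00 − 18·£180.00 = £2,473.00.
Then at r₁ with £180.00/mo: n₂ = −ln(1 − r₁·B/P)/ln(1+r₁) ≈ 15.97 → 16 more payments.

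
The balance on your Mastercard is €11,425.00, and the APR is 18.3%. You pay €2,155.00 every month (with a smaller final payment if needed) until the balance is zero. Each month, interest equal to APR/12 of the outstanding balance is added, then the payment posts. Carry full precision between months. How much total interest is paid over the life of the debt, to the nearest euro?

€583

Monthly rate r = 18.3%/12 = 1.525% = 0.01525.
Payoff takes n = ⌈−ln(1 − rB₀/P)/ln(1+r)⌉ = ⌈5.570⌉ = 6 payments; the last is €1,232.97.
Total paid = 5·€2,155.00 + €1,232.97 = €12,007.97.
Total interest = total paid − principal = €12,007.97 − €11,425.00 = €582.97.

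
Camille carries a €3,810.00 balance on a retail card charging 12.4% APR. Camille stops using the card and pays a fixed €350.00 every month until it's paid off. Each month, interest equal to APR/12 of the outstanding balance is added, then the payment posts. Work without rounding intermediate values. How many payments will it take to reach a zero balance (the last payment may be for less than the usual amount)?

12 months

Monthly rate r = 12.4%/12 = 1.03333% = 0.0103333.
Recurrence: B ← B·(1+r) − €350.00.
Month 1: interest €39.37; balance after payment €3,499.37.
Month 2: interest €36.16; balance after payment €3,185.53.
Closed form: n = −ln(1 − rB₀/P)/ln(1+r) = −ln(0.88751)/ln(1.01033) ≈ 11.608, so the balance reaches zero during payment 12.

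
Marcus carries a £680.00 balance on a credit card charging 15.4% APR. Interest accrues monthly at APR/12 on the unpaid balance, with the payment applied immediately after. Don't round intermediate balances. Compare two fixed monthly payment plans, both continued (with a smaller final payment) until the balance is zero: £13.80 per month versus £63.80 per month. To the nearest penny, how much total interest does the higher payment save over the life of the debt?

Monthly rate r = 15.4%/12 = 1.28333% = 0.0128333.
At £13.80/mo: n = ⌈−ln(1 − rB₀/P)/ln(1+r)⌉ = 79 payments (last £6.56); total interest = total paid − £680.00 = £402.96.
At £63.80/mo: 12 payments (last £34.22); total interest £56.02.
Interest saved = £402.96 − £56.02 = £346.94.

£346.94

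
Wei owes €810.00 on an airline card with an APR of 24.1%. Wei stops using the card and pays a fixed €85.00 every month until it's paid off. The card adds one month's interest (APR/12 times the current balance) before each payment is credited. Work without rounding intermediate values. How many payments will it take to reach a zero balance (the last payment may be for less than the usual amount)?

11 payments

Monthly rate r = 24.1%/12 = 2.00833% = 0.0200833.
Recurrence: B ← B·(1+r) − €85.00.
Month 1: interest €16.27; balance after payment €741.27.
Month 2: interest €14.89; balance after payment €671.15.
Closed form: n = −ln(1 − rB₀/P)/ln(1+r) = −ln(0.80862)/ln(1.02008) ≈ 10.683, so the balance reaches zero during payment 11.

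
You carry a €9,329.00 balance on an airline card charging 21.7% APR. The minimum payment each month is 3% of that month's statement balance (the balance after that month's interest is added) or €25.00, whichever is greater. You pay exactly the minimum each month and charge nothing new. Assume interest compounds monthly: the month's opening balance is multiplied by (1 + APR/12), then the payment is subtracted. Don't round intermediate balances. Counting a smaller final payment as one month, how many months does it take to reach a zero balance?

245 months

Monthly rate r = 21.7%/12 = 1.80833% = 0.0180833.
While 3% of the post-interest balance exceeds €25.00, each month B ← (B·(1+r))·(1 − 0.03), i.e. B shrinks by the factor (1+r)·0.97 = 0.98754.
This holds for months 1–195. Entering month 196 the balance is €809.23; 3% of the post-interest balance is now below €25.00, so the flat €25.00 minimum applies from here.
From month 196 a fixed €25.00 at rate r clears €809.23 in 50 more payments. Total: 195 + 50 = 245 months.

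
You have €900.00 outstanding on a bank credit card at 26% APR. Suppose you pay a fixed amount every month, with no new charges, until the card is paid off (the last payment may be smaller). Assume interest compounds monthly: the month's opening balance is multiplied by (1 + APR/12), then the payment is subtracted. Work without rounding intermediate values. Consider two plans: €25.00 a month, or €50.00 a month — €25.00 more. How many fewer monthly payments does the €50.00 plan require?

Monthly rate r = 26%/12 = 2.16667% = 0.0216667.
At €25.00/mo: n = ⌈−ln(1 − rB₀/P)/ln(1+r)⌉ = 71 payments (last €15.99); total interest = total paid − €900.00 = €865.99.
At €50.00/mo: 24 payments (last €3.03); total interest €253.03.
Payments saved = 71 − 24 = 47.

47 fewer payments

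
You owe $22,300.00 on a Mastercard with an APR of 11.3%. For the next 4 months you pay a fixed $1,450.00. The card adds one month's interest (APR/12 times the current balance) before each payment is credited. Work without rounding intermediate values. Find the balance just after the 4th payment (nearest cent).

Monthly rate r = 11.3%/12 = 0.941667% = 0.00941667.
Each month: B ← B·(1+r) − $1,450.00.
Month 1: interest $209.99; balance after payment $21,059.99.
Month 2: interest $198.31; balance after payment $19,808.31.
Month 3: interest $186.53; balance after payment $18,544.83.
Month 4: interest $174.63; balance after payment $17,269.47.

$17,269.47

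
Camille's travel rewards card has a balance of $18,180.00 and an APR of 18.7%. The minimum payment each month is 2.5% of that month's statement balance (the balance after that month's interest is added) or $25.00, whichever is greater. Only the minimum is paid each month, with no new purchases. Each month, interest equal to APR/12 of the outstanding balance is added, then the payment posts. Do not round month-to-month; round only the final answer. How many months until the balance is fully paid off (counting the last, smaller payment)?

358 months

Monthly rate r = 18.7%/12 = 1.55833% = 0.0155833.
While 2.5% of the post-interest balance exceeds $25.00, each month B ← (B·(1+r))·(1 − 0.025), i.e. B shrinks by the factor (1+r)·0.975 = 0.99019.
This holds for months 1–296. Entering month 297 the balance is $983.48; 2.5% of the post-interest balance is now below $25.00, so the flat $25.00 minimum applies from here.
From month 297 a fixed $25.00 at rate r clears $983.48 in 62 more payments. Total: 296 + 62 = 358 months.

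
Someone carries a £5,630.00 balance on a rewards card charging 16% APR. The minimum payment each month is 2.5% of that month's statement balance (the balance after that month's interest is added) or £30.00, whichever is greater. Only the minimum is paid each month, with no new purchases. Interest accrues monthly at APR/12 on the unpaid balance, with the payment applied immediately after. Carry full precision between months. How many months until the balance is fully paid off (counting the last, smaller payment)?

Monthly rate r = 16%/12 = 1.33333% = 0.0133333.
While 2.5% of the post-interest balance exceeds £30.00, each month B ← (B·(1+r))·(1 − 0.025), i.e. B shrinks by the factor (1+r)·0.975 = 0.988.
This holds for months 1–130. Entering month 131 the balance is £1,171.96; 2.5% of the post-interest balance is now below £30.00, so the flat £30.00 minimum applies from here.
From month 131 a fixed £30.00 at rate r clears £1,171.96 in 56 more payments. Total: 130 + 56 = 186 months.

186 months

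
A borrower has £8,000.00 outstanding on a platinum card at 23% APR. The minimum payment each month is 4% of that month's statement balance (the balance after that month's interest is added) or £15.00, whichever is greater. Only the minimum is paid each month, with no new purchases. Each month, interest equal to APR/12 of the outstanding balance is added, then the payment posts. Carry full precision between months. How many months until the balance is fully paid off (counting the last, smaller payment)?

175 months

Monthly rate r = 23%/12 = 1.91667% = 0.0191667.
While 4% of the post-interest balance exceeds £15.00, each month B ← (B·(1+r))·(1 − 0.04), i.e. B shrinks by the factor (1+r)·0.96 = 0.9784.
This holds for months 1–142. Entering month 143 the balance is £360.10; 4% of the post-interest balance is now below £15.00, so the flat £15.00 minimum applies from here.
From month 143 a fixed £15.00 at rate r clears £360.10 in 33 more payments. Total: 142 + 33 = 175 months.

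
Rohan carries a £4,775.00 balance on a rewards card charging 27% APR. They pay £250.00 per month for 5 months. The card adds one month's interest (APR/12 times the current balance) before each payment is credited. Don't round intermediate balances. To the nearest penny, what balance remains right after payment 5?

Monthly rate r = 27%/12 = 2.25% = 0.0225.
Each month: B ← B·(1+r) − £250.00.
Month 1: interest £107.44; balance after payment £4,632.44.
Month 2: interest £104.23; balance after payment £4,486.67.
Month 3: interest £100.95; balance after payment £4,337.62.
Month 4: interest £97.60; balance after payment £4,185.21.
Month 5: interest £94.17; balance after payment £4,029.38.

£4,029.38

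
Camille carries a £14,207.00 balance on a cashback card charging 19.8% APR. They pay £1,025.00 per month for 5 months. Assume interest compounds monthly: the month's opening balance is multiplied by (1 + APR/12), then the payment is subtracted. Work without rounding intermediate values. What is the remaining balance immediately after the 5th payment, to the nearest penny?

£10,121.46

Monthly rate r = 19.8%/12 = 1.65% = 0.0165.
Each month: B ← B·(1+r) − £1,025.00.
Month 1: interest £234.42; balance after payment £13,416.42.
Month 2: interest £221.37; balance after payment £12,612.79.
Month 3: interest £208.11; balance after payment £11,795.90.
Month 4: interest £194.63; balance after payment £10,965.53.
Month 5: interest £180.93; balance after payment £10,121.46.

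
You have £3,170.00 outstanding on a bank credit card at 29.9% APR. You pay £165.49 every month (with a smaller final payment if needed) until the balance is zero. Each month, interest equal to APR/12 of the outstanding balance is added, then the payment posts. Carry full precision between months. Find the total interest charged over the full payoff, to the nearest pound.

£1,193

Monthly rate r = 29.9%/12 = 2.49167% = 0.0249167.
Payoff takes n = ⌈−ln(1 − rB₀/P)/ln(1+r)⌉ = ⌈26.359⌉ = 27 payments; the last is £59.80.
Total paid = 26·£165.49 + £59.80 = £4,362.54.
Total interest = total paid − principal = £4,362.54 − £3,170.00 = £1,192.54.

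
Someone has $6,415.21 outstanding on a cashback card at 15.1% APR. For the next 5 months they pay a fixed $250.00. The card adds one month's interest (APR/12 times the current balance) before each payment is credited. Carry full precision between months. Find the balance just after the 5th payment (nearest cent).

Monthly rate r = 15.1%/12 = 1.25833% = 0.0125833.
Each month: B ← B·(1+r) − $250.00.
Month 1: interest $80.72; balance after payment $6,245.93.
Month 2: interest $78.59; balance after payment $6,074.53.
Month 3: interest $76.44; balance after payment $5,900.97.
Month 4: interest $74.25; balance after payment $5,725.22.
Month 5: interest $72.04; balance after payment $5,547.26.

$5,547.26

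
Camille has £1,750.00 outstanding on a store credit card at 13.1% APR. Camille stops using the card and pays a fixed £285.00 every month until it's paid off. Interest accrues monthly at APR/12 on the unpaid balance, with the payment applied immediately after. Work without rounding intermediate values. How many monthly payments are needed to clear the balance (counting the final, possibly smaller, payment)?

Monthly rate r = 13.1%/12 = 1.09167% = 0.0109167.
Recurrence: B ← B·(1+r) − £285.00.
Month 1: interest £19.10; balance after payment £1,484.10.
Month 2: interest £16.20; balance after payment £1,215.31.
Closed form: n = −ln(1 − rB₀/P)/ln(1+r) = −ln(0.93297)/ln(1.01092) ≈ 6.390, so the balance reaches zero during payment 7.

7 payments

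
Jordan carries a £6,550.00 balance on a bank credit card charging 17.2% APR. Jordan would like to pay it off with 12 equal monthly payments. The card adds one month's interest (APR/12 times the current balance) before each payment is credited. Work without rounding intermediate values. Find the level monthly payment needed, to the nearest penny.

Monthly rate r = 17.2%/12 = 1.43333% = 0.0143333.
Level-payment amortization: P = B₀·r / (1 − (1+r)^(−n)) = 6550.00·0.0143333 / (1 − 1.01433^(−12)).
Denominator 1 − (1+r)^(−12) = 0.156992131.
P = 93.8833 / 0.156992131 ≈ 598.01.

£598.01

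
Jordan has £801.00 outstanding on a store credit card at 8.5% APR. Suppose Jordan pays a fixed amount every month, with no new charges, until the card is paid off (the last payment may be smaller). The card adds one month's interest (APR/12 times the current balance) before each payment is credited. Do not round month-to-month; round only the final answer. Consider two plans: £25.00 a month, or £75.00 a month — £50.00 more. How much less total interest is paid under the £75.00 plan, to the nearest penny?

Monthly rate r = 8.5%/12 = 0.708333% = 0.00708333.
At £25.00/mo: n = ⌈−ln(1 − rB₀/P)/ln(1+r)⌉ = 37 payments (last £11.75); total interest = total paid − £801.00 = £110.75.
At £75.00/mo: 12 payments (last £10.90); total interest £34.90.
Interest saved = £110.75 − £34.90 = £75.85.

£75.85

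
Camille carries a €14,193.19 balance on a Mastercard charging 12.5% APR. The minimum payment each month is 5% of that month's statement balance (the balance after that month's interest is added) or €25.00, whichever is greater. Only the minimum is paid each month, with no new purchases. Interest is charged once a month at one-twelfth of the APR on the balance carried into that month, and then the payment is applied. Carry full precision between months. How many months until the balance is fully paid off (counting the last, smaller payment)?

105 months

Monthly rate r = 12.5%/12 = 1.04167% = 0.0104167.
While 5% of the post-interest balance exceeds €25.00, each month B ← (B·(1+r))·(1 − 0.05), i.e. B shrinks by the factor (1+r)·0.95 = 0.9599.
This holds for months 1–82. Entering month 83 the balance is €494.83; 5% of the post-interest balance is now below €25.00, so the flat €25.00 minimum applies from here.
From month 83 a fixed €25.00 at rate r clears €494.83 in 23 more payments. Total: 82 + 23 = 105 months.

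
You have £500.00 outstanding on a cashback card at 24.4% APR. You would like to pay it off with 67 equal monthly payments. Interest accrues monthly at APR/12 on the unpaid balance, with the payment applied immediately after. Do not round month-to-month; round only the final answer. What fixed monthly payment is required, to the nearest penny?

Monthly rate r = 24.4%/12 = 2.03333% = 0.0203333.
Level-payment amortization: P = B₀·r / (1 − (1+r)^(−n)) = 500.00·0.0203333 / (1 − 1.02033^(−67)).
Denominator 1 − (1+r)^(−67) = 0.740414169.
P = 10.1667 / 0.740414169 ≈ 13.73.

£13.73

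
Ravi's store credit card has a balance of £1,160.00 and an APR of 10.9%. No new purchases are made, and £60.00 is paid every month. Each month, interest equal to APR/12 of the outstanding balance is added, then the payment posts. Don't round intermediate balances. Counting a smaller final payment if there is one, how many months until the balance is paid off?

22 payments

Monthly rate r = 10.9%/12 = 0.908333% = 0.00908333.
Recurrence: B ← B·(1+r) − £60.00.
Month 1: interest £10.54; balance after payment £1,110.54.
Month 2: interest £10.09; balance after payment £1,060.62.
Closed form: n = −ln(1 − rB₀/P)/ln(1+r) = −ln(0.82439)/ln(1.00908) ≈ 21.357, so the balance reaches zero during payment 22.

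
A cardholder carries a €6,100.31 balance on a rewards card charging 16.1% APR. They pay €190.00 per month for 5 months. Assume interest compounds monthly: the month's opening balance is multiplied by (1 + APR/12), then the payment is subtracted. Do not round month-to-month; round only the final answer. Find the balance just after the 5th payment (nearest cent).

Monthly rate r = 16.1%/12 = 1.34167% = 0.0134167.
Each month: B ← B·(1+r) − €190.00.
Month 1: interest €81.85; balance after payment €5,992.16.
Month 2: interest €80.39; balance after payment €5,882.55.
Month 3: interest €78.92; balance after payment €5,771.47.
Month 4: interest €77.43; balance after payment €5,658.91.
Month 5: interest €75.92; balance after payment €5,544.83.

€5,544.83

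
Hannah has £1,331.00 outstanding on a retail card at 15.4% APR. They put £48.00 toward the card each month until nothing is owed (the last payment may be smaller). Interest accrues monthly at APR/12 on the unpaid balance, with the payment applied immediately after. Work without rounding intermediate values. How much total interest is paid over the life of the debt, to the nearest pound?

Monthly rate r = 15.4%/12 = 1.28333% = 0.0128333.
Payoff takes n = ⌈−ln(1 − rB₀/P)/ln(1+r)⌉ = ⌈34.492⌉ = 35 payments; the last is £23.71.
Total paid = 34·£48.00 + £23.71 = £1,655.71.
Total interest = total paid − principal = £1,655.71 − £1,331.00 = £324.71.

£325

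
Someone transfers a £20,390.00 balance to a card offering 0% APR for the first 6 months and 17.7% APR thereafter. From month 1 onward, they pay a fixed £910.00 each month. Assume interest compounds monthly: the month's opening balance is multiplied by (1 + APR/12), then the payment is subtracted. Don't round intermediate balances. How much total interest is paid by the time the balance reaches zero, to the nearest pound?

£2,290

Promo months 1–6 at r₀ = 0%/12 = 0; months 7+ at r₁ = 17.7%/12 = 0.01475.
After month 6 (no interest yet): B = £20,390.00 − 6·£910.00 = £14,930.00.
Then at r₁ with £910.00/mo: n₂ = −ln(1 − r₁·B/P)/ln(1+r₁) ≈ 18.92 → 19 more payments.
Total paid = 24·£910.00 + £839.94 = £22,679.94; interest = £22,679.94 − £20,390.00 = £2,289.94.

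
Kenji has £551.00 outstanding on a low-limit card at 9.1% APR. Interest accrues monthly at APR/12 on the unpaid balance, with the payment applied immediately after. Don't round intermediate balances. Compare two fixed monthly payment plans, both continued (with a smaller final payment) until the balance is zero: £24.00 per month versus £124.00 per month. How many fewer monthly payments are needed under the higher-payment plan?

21 fewer payments

Monthly rate r = 9.1%/12 = 0.758333% = 0.00758333.
At £24.00/mo: n = ⌈−ln(1 − rB₀/P)/ln(1+r)⌉ = 26 payments (last £7.69); total interest = total paid − £551.00 = £56.69.
At £124.00/mo: 5 payments (last £66.74); total interest £11.74.
Payments saved = 26 − 5 = 21.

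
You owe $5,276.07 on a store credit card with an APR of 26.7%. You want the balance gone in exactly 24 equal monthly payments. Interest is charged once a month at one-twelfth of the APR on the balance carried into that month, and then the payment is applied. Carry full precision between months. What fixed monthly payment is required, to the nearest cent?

Monthly rate r = 26.7%/12 = 2.225% = 0.02225.
Level-payment amortization: P = B₀·r / (1 − (1+r)^(−n)) = 5276.07·0.02225 / (1 − 1.02225^(−24)).
Denominator 1 − (1+r)^(−24) = 0.410302701.
P = 117.393 / 0.410302701 ≈ 286.11.

$286.11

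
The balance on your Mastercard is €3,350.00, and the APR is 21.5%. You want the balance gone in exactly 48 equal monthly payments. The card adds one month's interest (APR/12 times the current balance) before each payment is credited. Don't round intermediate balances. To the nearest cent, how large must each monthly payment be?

€104.64

Monthly rate r = 21.5%/12 = 1.79167% = 0.0179167.
Level-payment amortization: P = B₀·r / (1 − (1+r)^(−n)) = 3350.00·0.0179167 / (1 − 1.01792^(−48)).
Denominator 1 − (1+r)^(−48) = 0.573603936.
P = 60.0208 / 0.573603936 ≈ 104.64.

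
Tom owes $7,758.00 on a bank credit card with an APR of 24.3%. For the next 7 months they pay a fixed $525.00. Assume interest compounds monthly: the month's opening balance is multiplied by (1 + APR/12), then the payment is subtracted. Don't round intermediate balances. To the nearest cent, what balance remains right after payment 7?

Monthly rate r = 24.3%/12 = 2.025% = 0.02025.
Each month: B ← B·(1+r) − $525.00.
Month 1: interest $157.10; balance after payment $7,390.10.
Month 2: interest $149.65; balance after payment $7,014.75.
Month 3: interest $142.05; balance after payment $6,631.80.
Month 4: interest $134.29; balance after payment $6,241.09.
Month 5: interest $126.38; balance after payment $5,842.47.
Month 6: interest $118.31; balance after payment $5,435.78.
Month 7: interest $110.07; balance after payment $5,020.86.

$5,020.86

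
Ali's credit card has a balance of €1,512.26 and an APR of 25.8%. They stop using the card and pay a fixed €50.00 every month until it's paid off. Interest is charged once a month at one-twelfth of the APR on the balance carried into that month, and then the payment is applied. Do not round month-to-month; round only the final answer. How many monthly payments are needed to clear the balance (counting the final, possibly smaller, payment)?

Monthly rate r = 25.8%/12 = 2.15% = 0.0215.
Recurrence: B ← B·(1+r) − €50.00.
Month 1: interest €32.51; balance after payment €1,494.77.
Month 2: interest €32.14; balance after payment €1,476.91.
Closed form: n = −ln(1 − rB₀/P)/ln(1+r) = −ln(0.34973)/ln(1.0215) ≈ 49.389, so the balance reaches zero during payment 50.

50 payments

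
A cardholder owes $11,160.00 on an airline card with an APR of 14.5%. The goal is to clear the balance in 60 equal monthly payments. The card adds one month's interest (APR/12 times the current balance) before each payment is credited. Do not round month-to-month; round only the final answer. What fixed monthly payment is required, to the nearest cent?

Monthly rate r = 14.5%/12 = 1.20833% = 0.0120833.
Level-payment amortization: P = B₀·r / (1 − (1+r)^(−n)) = 11160.00·0.0120833 / (1 − 1.01208^(−60)).
Denominator 1 − (1+r)^(−60) = 0.513566346.
P = 134.85 / 0.513566346 ≈ 262.58.

$262.58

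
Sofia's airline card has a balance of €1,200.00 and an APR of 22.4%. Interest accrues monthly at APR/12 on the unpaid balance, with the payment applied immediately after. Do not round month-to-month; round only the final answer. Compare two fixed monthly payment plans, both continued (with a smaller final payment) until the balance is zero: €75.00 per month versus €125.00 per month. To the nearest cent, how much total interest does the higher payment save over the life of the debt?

€103.85

Monthly rate r = 22.4%/12 = 1.86667% = 0.0186667.
At €75.00/mo: n = ⌈−ln(1 − rB₀/P)/ln(1+r)⌉ = 20 payments (last €13.79); total interest = total paid − €1,200.00 = €238.79.
At €125.00/mo: 11 payments (last €84.94); total interest €134.94.
Interest saved = €238.79 − €134.94 = €103.85.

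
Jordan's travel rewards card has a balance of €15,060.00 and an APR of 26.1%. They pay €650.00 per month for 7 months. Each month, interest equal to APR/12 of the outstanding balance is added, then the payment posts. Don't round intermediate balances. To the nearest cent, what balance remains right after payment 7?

Monthly rate r = 26.1%/12 = 2.175% = 0.02175.
Each month: B ← B·(1+r) − €650.00.
Month 1: interest €327.56; balance after payment €14,737.56.
Month 2: interest €320.54; balance after payment €14,408.10.
Month 3: interest €313.38; balance after payment €14,071.47.
Month 4: interest €306.05; balance after payment €13,727.53.
Month 5: interest €298.57; balance after payment €13,376.10.
Month 6: interest €290.93; balance after payment €13,017.03.
Month 7: interest €283.12; balance after payment €12,650.15.

€12,650.15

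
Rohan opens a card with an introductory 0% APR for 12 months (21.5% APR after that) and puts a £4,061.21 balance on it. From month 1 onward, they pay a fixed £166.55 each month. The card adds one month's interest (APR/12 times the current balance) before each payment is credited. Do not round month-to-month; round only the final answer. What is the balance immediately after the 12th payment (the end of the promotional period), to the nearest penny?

Promo months 1–12 at r₀ = 0%/12 = 0; months 13+ at r₁ = 21.5%/12 = 0.0179167.
After month 12 (no interest yet): B = £4,061.21 − 12·£166.55 = £2,062.61.

£2,062.61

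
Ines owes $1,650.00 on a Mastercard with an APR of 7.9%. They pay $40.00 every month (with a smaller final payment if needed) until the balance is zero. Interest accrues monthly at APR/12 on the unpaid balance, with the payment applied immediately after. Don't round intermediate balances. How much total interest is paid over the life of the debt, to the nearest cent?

$281.54

Monthly rate r = 7.9%/12 = 0.658333% = 0.00658333.
Payoff takes n = ⌈−ln(1 − rB₀/P)/ln(1+r)⌉ = ⌈48.288⌉ = 49 payments; the last is $11.54.
Total paid = 48·$40.00 + $11.54 = $1,931.54.
Total interest = total paid − principal = $1,931.54 − $1,650.00 = $281.54.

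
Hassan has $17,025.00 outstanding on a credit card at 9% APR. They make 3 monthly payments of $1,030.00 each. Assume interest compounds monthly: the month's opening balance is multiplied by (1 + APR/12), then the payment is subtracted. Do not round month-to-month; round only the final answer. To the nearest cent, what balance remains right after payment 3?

$14,297.71

Monthly rate r = 9%/12 = 0.75% = 0.0075.
Each month: B ← B·(1+r) − $1,030.00.
Month 1: interest $127.69; balance after payment $16,122.69.
Month 2: interest $120.92; balance after payment $15,213.61.
Month 3: interest $114.10; balance after payment $14,297.71.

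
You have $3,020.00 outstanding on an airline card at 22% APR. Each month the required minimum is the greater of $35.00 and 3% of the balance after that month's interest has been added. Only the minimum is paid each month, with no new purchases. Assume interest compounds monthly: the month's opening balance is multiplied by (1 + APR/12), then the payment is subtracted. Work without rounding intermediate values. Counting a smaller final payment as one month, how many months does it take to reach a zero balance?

Monthly rate r = 22%/12 = 1.83333% = 0.0183333.
While 3% of the post-interest balance exceeds $35.00, each month B ← (B·(1+r))·(1 − 0.03), i.e. B shrinks by the factor (1+r)·0.97 = 0.98778.
This holds for months 1–79. Entering month 80 the balance is $1,143.62; 3% of the post-interest balance is now below $35.00, so the flat $35.00 minimum applies from here.
From month 80 a fixed $35.00 at rate r clears $1,143.62 in 51 more payments. Total: 79 + 51 = 130 months.

130 months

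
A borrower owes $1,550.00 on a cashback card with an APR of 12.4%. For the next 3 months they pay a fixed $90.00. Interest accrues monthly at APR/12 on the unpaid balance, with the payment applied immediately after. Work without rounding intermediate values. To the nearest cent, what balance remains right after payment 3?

Monthly rate r = 12.4%/12 = 1.03333% = 0.0103333.
Each month: B ← B·(1+r) − $90.00.
Month 1: interest $16.02; balance after payment $1,476.02.
Month 2: interest $15.25; balance after payment $1,401.27.
Month 3: interest $14.48; balance after payment $1,325.75.

$1,325.75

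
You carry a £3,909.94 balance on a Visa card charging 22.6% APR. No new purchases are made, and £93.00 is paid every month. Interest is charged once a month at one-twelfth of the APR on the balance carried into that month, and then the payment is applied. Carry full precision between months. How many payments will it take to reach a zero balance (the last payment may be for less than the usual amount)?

85 months

Monthly rate r = 22.6%/12 = 1.88333% = 0.0188333.
Recurrence: B ← B·(1+r) − £93.00.
Month 1: interest £73.64; balance after payment £3,890.58.
Month 2: interest £73.27; balance after payment £3,870.85.
Closed form: n = −ln(1 − rB₀/P)/ln(1+r) = −ln(0.2082)/ln(1.01883) ≈ 84.105, so the balance reaches zero during payment 85.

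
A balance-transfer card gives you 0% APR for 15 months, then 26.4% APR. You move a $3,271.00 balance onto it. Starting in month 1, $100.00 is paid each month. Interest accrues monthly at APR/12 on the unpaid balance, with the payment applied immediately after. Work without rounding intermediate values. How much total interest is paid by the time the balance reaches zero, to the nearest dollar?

$498

Promo months 1–15 at r₀ = 0%/12 = 0; months 16+ at r₁ = 26.4%/12 = 0.022.
After month 15 (no interest yet): B = $3,271.00 − 15·$100.00 = $1,771.00.
Then at r₁ with $100.00/mo: n₂ = −ln(1 − r₁·B/P)/ln(1+r₁) ≈ 22.69 → 23 more payments.
Total paid = 37·$100.00 + $68.80 = $3,768.80; interest = $3,768.80 − $3,271.00 = $497.80.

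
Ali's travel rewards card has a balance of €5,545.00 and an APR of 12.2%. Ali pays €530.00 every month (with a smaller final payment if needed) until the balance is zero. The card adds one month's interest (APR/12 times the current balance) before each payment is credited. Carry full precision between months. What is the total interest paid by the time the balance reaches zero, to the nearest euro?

Monthly rate r = 12.2%/12 = 1.01667% = 0.0101667.
Payoff takes n = ⌈−ln(1 − rB₀/P)/ln(1+r)⌉ = ⌈11.118⌉ = 12 payments; the last is €62.67.
Total paid = 11·€530.00 + €62.67 = €5,892.67.
Total interest = total paid − principal = €5,892.67 − €5,545.00 = €347.67.

€348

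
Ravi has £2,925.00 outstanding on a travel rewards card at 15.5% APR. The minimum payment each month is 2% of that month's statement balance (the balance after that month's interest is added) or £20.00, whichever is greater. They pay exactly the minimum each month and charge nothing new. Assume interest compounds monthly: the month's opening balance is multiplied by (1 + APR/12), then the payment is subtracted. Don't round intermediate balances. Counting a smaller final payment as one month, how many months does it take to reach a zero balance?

Monthly rate r = 15.5%/12 = 1.29167% = 0.0129167.
While 2% of the post-interest balance exceeds £20.00, each month B ← (B·(1+r))·(1 − 0.02), i.e. B shrinks by the factor (1+r)·0.98 = 0.99266.
This holds for months 1–148. Entering month 149 the balance is £982.87; 2% of the post-interest balance is now below £20.00, so the flat £20.00 minimum applies from here.
From month 149 a fixed £20.00 at rate r clears £982.87 in 79 more payments. Total: 148 + 79 = 227 months.

227 months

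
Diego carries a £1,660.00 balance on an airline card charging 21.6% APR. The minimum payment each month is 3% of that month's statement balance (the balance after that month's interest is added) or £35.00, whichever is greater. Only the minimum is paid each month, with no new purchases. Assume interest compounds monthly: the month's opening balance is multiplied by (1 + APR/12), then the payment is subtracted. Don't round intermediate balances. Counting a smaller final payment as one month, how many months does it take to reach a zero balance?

80 months

Monthly rate r = 21.6%/12 = 1.8% = 0.018.
While 3% of the post-interest balance exceeds £35.00, each month B ← (B·(1+r))·(1 − 0.03), i.e. B shrinks by the factor (1+r)·0.97 = 0.98746.
This holds for months 1–30. Entering month 31 the balance is £1,136.82; 3% of the post-interest balance is now below £35.00, so the flat £35.00 minimum applies from here.
From month 31 a fixed £35.00 at rate r clears £1,136.82 in 50 more payments. Total: 30 + 50 = 80 months.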